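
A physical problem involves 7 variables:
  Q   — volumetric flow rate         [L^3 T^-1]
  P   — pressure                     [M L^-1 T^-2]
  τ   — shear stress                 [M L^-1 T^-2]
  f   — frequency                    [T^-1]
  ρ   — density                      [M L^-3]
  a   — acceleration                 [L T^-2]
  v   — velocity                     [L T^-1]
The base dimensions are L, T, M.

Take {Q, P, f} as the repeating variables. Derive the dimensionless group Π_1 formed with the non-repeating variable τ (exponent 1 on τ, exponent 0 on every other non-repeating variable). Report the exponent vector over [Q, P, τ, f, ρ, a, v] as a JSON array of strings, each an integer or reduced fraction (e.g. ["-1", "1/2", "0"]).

Dimensional matrix (L×T×M by Q×P×τ×f×ρ×a×v):
  L: [ 3 -1 -1  0 -3  1  1]
  T: [-1 -2 -2 -1  0 -2 -1]
  M: [ 0  1  1  0  1  0  0]
Echelon form has 3 nonzero rows (pivots: Q,P,f)
Pivot set = {Q,P,f}, free = {τ,ρ,a,v}
RREF:
  r0: [   1    0    0    0 -2/3  1/3  1/3]
  r1: [   0    1    1    0    1    0    0]
  r2: [   0    0    0    1 -4/3  5/3  2/3]
Fix exponent of τ at 1, ρ at 0, a at 0, v at 0; solve each RREF row for its pivot's exponent:
  r0: exp(Q) + (0)·1 = 0 ⇒ exp(Q) = 0
  r1: exp(P) + (1)·1 = 0 ⇒ exp(P) = -1
  r2: exp(f) + (0)·1 = 0 ⇒ exp(f) = 0
Π_1 = P^-1 · τ

["0", "-1", "1", "0", "0", "0", "0"]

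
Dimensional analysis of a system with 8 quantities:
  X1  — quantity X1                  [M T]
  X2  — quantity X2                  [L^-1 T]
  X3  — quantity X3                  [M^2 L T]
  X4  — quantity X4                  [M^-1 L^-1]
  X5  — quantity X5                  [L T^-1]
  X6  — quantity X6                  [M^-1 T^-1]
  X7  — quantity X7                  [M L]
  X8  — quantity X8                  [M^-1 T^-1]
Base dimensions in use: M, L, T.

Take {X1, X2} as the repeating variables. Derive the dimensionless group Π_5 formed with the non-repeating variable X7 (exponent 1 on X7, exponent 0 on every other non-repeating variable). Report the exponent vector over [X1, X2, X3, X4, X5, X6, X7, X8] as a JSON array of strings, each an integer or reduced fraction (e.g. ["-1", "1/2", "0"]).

["-1", "1", "0", "0", "0", "0", "1", "0"]

Exponent matrix [M,L,T] × [X1,X2,X3,X4,X5,X6,X7,X8]:
  M: [ 1  0  2 -1  0 -1  1 -1]
  L: [ 0 -1  1 -1  1  0  1  0]
  T: [ 1  1  1  0 -1 -1  0 -1]
Echelon form has 2 nonzero rows (pivots: X1,X2)
Repeat: X1,X2; free: X3,X4,X5,X6,X7,X8
RREF:
  r0: [   1    0    2   -1    0   -1    1   -1]
  r1: [   0    1   -1    1   -1    0   -1    0]
  r2: [   0    0    0    0    0    0    0    0]
Fix exponent of X7 at 1, X3 at 0, X4 at 0, X5 at 0, X6 at 0, X8 at 0; solve each RREF row for its pivot's exponent:
  r0: exp(X1) + (1)·1 = 0 ⇒ exp(X1) = -1
  r1: exp(X2) + (-1)·1 = 0 ⇒ exp(X2) = 1
Π_5 = X1^-1 · X2 · X7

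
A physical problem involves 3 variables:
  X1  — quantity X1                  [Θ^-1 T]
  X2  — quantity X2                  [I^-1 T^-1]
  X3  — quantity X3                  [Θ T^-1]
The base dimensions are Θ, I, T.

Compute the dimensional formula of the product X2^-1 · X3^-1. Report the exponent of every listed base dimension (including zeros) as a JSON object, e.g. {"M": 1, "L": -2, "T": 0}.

{"Θ": -1, "I": 1, "T": 2}

Exponent matrix [Θ,I,T] × [X1,X2,X3]:
  Θ: [-1  0  1]
  I: [ 0 -1  0]
  T: [ 1 -1 -1]
  [Θ]: (-1)·0+(-1)·1 = -1
  [I]: (-1)·-1+(-1)·0 = 1
  [T]: (-1)·-1+(-1)·-1 = 2
⇒ Θ^-1 I T^2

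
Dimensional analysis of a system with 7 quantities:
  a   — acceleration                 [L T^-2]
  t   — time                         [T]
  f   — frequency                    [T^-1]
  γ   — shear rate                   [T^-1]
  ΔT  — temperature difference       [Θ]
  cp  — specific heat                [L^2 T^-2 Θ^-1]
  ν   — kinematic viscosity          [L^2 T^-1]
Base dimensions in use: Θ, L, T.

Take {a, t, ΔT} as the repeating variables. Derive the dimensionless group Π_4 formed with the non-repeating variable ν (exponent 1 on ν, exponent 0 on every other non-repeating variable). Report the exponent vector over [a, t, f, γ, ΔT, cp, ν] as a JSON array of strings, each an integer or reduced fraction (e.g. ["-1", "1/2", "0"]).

Write exponents as rows Θ,L,T / cols a,t,f,γ,ΔT,cp,ν:
  Θ: [ 0  0  0  0  1 -1  0]
  L: [ 1  0  0  0  0  2  2]
  T: [-2  1 -1 -1  0 -2 -1]
Echelon form has 3 nonzero rows (pivots: a,t,ΔT)
Pivot set = {a,t,ΔT}, free = {f,γ,cp,ν}
RREF:
  r0: [   1    0    0    0    0    2    2]
  r1: [   0    1   -1   -1    0    2    3]
  r2: [   0    0    0    0    1   -1    0]
Fix exponent of ν at 1, f at 0, γ at 0, cp at 0; solve each RREF row for its pivot's exponent:
  r0: exp(a) + (2)·1 = 0 ⇒ exp(a) = -2
  r1: exp(t) + (3)·1 = 0 ⇒ exp(t) = -3
  r2: exp(ΔT) + (0)·1 = 0 ⇒ exp(ΔT) = 0
Π_4 = a^-2 · t^-3 · ν

["-2", "-3", "0", "0", "0", "0", "1"]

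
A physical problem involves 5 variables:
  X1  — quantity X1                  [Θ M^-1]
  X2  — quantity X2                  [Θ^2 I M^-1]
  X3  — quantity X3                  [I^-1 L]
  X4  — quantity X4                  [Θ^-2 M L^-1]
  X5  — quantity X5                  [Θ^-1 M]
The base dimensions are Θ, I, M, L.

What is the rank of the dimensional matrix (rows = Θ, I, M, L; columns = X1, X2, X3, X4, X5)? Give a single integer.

Exponent matrix [Θ,I,M,L] × [X1,X2,X3,X4,X5]:
  Θ: [ 1  2  0 -2 -1]
  I: [ 0  1 -1  0  0]
  M: [-1 -1  0  1  1]
  L: [ 0  0  1 -1  0]
Row reduction gives pivot columns X1,X2,X3; rank = 3

3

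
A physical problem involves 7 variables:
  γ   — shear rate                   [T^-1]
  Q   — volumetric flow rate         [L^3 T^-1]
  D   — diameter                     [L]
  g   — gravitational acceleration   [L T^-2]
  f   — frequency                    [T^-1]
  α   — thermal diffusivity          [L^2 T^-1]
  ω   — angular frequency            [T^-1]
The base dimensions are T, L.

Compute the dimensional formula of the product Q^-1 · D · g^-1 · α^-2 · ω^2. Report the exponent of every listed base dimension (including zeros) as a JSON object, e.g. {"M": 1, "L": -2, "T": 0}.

Dimensional matrix (T×L by γ×Q×D×g×f×α×ω):
  T: [-1 -1  0 -2 -1 -1 -1]
  L: [ 0  3  1  1  0  2  0]
  [T]: (-1)·-1+(1)·0+(-1)·-2+(-2)·-1+(2)·-1 = 3
  [L]: (-1)·3+(1)·1+(-1)·1+(-2)·2+(2)·0 = -7
⇒ T^3 L^-7

{"T": 3, "L": -7}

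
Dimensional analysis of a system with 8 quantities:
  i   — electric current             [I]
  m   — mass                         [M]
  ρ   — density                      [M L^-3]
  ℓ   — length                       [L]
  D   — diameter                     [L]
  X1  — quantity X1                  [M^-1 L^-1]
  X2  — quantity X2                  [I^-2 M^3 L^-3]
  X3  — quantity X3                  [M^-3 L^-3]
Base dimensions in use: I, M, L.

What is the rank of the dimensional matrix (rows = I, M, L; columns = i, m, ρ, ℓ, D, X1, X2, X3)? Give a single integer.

3

Dimensional matrix (I×M×L by i×m×ρ×ℓ×D×X1×X2×X3):
  I: [ 1  0  0  0  0  0 -2  0]
  M: [ 0  1  1  0  0 -1  3 -3]
  L: [ 0  0 -3  1  1 -1 -3 -3]
Echelon form has 3 nonzero rows (pivots: i,m,ρ)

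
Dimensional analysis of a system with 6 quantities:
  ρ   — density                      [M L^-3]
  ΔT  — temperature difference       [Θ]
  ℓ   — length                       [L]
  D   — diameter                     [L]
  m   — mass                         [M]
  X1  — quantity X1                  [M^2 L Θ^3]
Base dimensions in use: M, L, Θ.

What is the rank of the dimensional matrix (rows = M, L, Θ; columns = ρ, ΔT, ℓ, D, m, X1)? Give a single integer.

Dimensional matrix (M×L×Θ by ρ×ΔT×ℓ×D×m×X1):
  M: [ 1  0  0  0  1  2]
  L: [-3  0  1  1  0  1]
  Θ: [ 0  1  0  0  0  3]
Row reduction gives pivot columns ρ,ΔT,ℓ; rank = 3

3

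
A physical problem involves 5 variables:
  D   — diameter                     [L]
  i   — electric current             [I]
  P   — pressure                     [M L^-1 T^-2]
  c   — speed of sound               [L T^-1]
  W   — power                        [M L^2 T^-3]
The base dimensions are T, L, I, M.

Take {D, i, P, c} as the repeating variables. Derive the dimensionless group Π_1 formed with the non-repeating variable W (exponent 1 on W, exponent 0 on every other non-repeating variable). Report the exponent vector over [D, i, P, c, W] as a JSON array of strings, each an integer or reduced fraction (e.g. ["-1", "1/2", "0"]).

Exponent matrix [T,L,I,M] × [D,i,P,c,W]:
  T: [ 0  0 -2 -1 -3]
  L: [ 1  0 -1  1  2]
  I: [ 0  1  0  0  0]
  M: [ 0  0  1  0  1]
Row reduction gives pivot columns D,i,P,c; rank = 4
Repeat: D,i,P,c; free: W
RREF:
  r0: [   1    0    0    0    2]
  r1: [   0    1    0    0    0]
  r2: [   0    0    1    0    1]
  r3: [   0    0    0    1    1]
Fix exponent of W at 1; solve each RREF row for its pivot's exponent:
  r0: exp(D) + (2)·1 = 0 ⇒ exp(D) = -2
  r1: exp(i) + (0)·1 = 0 ⇒ exp(i) = 0
  r2: exp(P) + (1)·1 = 0 ⇒ exp(P) = -1
  r3: exp(c) + (1)·1 = 0 ⇒ exp(c) = -1
Π_1 = D^-2 · P^-1 · c^-1 · W

["-2", "0", "-1", "-1", "1"]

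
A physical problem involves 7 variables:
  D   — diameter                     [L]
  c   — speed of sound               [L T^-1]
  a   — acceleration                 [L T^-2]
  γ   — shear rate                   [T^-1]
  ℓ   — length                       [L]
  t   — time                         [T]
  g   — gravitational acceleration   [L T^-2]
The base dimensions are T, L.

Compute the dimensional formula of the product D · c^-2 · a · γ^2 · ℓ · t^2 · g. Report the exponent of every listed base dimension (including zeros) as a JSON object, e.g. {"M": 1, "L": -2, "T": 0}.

{"T": -2, "L": 2}

Dimensional matrix (T×L by D×c×a×γ×ℓ×t×g):
  T: [ 0 -1 -2 -1  0  1 -2]
  L: [ 1  1  1  0  1  0  1]
  [T]: (1)·0+(-2)·-1+(1)·-2+(2)·-1+(1)·0+(2)·1+(1)·-2 = -2
  [L]: (1)·1+(-2)·1+(1)·1+(2)·0+(1)·1+(2)·0+(1)·1 = 2
⇒ T^-2 L^2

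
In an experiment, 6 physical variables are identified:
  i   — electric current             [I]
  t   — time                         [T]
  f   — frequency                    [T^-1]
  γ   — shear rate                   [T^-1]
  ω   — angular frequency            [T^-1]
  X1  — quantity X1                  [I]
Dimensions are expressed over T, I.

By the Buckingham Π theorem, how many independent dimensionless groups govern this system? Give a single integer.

Write exponents as rows T,I / cols i,t,f,γ,ω,X1:
  T: [ 0  1 -1 -1 -1  0]
  I: [ 1  0  0  0  0  1]
Echelon form has 2 nonzero rows (pivots: i,t)
Π count = n − r = 6 − 2 = 4

4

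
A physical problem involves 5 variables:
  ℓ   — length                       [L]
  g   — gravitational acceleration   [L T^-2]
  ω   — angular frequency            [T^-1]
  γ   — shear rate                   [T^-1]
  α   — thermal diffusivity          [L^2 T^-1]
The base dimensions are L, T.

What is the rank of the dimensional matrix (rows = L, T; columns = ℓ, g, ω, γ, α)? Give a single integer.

Dimensional matrix (L×T by ℓ×g×ω×γ×α):
  L: [ 1  1  0  0  2]
  T: [ 0 -2 -1 -1 -1]
Echelon form has 2 nonzero rows (pivots: ℓ,g)

2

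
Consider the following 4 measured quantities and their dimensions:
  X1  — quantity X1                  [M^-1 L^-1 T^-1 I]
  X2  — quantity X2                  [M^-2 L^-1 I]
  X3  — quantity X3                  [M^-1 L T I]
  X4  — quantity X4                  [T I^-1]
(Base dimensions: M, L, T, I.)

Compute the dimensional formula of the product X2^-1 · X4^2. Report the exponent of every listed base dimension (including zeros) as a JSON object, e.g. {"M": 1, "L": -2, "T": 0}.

{"M": 2, "L": 1, "T": 2, "I": -3}

Exponent matrix [M,L,T,I] × [X1,X2,X3,X4]:
  M: [-1 -2 -1  0]
  L: [-1 -1  1  0]
  T: [-1  0  1  1]
  I: [ 1  1  1 -1]
  [M]: (-1)·-2+(2)·0 = 2
  [L]: (-1)·-1+(2)·0 = 1
  [T]: (-1)·0+(2)·1 = 2
  [I]: (-1)·1+(2)·-1 = -3
⇒ M^2 L T^2 I^-3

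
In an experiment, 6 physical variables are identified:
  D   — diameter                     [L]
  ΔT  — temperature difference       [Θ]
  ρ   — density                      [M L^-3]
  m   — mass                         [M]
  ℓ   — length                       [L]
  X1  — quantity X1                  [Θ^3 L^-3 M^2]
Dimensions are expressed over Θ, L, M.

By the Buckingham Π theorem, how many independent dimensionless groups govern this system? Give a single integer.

Exponent matrix [Θ,L,M] × [D,ΔT,ρ,m,ℓ,X1]:
  Θ: [ 0  1  0  0  0  3]
  L: [ 1  0 -3  0  1 -3]
  M: [ 0  0  1  1  0  2]
Echelon form has 3 nonzero rows (pivots: D,ΔT,ρ)
6 vars − rank 3 = 3 Π groups

3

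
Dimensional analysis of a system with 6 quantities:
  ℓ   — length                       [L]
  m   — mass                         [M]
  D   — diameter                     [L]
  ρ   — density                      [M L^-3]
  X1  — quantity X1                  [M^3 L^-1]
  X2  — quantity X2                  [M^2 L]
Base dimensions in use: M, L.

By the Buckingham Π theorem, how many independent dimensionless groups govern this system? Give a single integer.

Write exponents as rows M,L / cols ℓ,m,D,ρ,X1,X2:
  M: [ 0  1  0  1  3  2]
  L: [ 1  0  1 -3 -1  1]
Row reduction gives pivot columns ℓ,m; rank = 2
6 vars − rank 2 = 4 Π groups

4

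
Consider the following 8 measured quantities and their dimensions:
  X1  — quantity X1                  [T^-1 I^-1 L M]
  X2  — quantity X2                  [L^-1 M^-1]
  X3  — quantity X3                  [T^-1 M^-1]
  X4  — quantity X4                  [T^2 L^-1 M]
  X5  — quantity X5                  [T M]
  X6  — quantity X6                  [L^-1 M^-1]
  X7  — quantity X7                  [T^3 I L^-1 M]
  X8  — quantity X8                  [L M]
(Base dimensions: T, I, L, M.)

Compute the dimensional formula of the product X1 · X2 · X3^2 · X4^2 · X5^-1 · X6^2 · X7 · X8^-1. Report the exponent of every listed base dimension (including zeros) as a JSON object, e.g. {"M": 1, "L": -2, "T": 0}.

Exponent matrix [T,I,L,M] × [X1,X2,X3,X4,X5,X6,X7,X8]:
  T: [-1  0 -1  2  1  0  3  0]
  I: [-1  0  0  0  0  0  1  0]
  L: [ 1 -1  0 -1  0 -1 -1  1]
  M: [ 1 -1 -1  1  1 -1  1  1]
  [T]: (1)·-1+(1)·0+(2)·-1+(2)·2+(-1)·1+(2)·0+(1)·3+(-1)·0 = 3
  [I]: (1)·-1+(1)·0+(2)·0+(2)·0+(-1)·0+(2)·0+(1)·1+(-1)·0 = 0
  [L]: (1)·1+(1)·-1+(2)·0+(2)·-1+(-1)·0+(2)·-1+(1)·-1+(-1)·1 = -6
  [M]: (1)·1+(1)·-1+(2)·-1+(2)·1+(-1)·1+(2)·-1+(1)·1+(-1)·1 = -3
⇒ T^3 L^-6 M^-3

{"T": 3, "I": 0, "L": -6, "M": -3}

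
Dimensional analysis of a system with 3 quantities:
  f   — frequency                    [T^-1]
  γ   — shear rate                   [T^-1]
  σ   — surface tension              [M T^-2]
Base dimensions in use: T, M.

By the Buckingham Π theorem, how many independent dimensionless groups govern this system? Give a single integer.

1

Exponent matrix [T,M] × [f,γ,σ]:
  T: [-1 -1 -2]
  M: [ 0  0  1]
Echelon form has 2 nonzero rows (pivots: f,σ)
Π count = n − r = 3 − 2 = 1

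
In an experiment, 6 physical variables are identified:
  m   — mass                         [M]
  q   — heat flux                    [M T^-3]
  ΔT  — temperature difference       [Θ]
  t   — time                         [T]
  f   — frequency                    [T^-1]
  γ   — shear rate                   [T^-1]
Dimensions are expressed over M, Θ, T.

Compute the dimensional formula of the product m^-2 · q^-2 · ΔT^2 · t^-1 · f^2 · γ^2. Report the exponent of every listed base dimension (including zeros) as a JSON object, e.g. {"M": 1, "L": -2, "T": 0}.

Dimensional matrix (M×Θ×T by m×q×ΔT×t×f×γ):
  M: [ 1  1  0  0  0  0]
  Θ: [ 0  0  1  0  0  0]
  T: [ 0 -3  0  1 -1 -1]
  [M]: (-2)·1+(-2)·1+(2)·0+(-1)·0+(2)·0+(2)·0 = -4
  [Θ]: (-2)·0+(-2)·0+(2)·1+(-1)·0+(2)·0+(2)·0 = 2
  [T]: (-2)·0+(-2)·-3+(2)·0+(-1)·1+(2)·-1+(2)·-1 = 1
⇒ M^-4 Θ^2 T

{"M": -4, "Θ": 2, "T": 1}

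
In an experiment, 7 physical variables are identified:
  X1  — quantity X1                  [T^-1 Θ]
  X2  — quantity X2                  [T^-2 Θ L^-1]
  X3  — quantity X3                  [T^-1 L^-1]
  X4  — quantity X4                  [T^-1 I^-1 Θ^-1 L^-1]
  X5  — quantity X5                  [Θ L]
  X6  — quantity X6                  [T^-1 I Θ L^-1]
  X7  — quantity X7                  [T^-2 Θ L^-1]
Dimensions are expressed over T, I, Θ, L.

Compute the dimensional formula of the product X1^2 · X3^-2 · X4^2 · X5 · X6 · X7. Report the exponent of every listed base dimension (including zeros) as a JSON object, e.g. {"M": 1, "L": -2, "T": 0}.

Write exponents as rows T,I,Θ,L / cols X1,X2,X3,X4,X5,X6,X7:
  T: [-1 -2 -1 -1  0 -1 -2]
  I: [ 0  0  0 -1  0  1  0]
  Θ: [ 1  1  0 -1  1  1  1]
  L: [ 0 -1 -1 -1  1 -1 -1]
  [T]: (2)·-1+(-2)·-1+(2)·-1+(1)·0+(1)·-1+(1)·-2 = -5
  [I]: (2)·0+(-2)·0+(2)·-1+(1)·0+(1)·1+(1)·0 = -1
  [Θ]: (2)·1+(-2)·0+(2)·-1+(1)·1+(1)·1+(1)·1 = 3
  [L]: (2)·0+(-2)·-1+(2)·-1+(1)·1+(1)·-1+(1)·-1 = -1
⇒ T^-5 I^-1 Θ^3 L^-1

{"T": -5, "I": -1, "Θ": 3, "L": -1}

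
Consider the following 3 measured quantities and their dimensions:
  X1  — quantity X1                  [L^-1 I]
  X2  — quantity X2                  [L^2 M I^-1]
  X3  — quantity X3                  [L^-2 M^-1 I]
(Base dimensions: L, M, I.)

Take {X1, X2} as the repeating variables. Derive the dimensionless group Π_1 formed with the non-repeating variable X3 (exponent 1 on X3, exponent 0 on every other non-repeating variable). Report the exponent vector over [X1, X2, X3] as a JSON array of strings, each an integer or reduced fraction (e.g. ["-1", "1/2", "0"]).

Write exponents as rows L,M,I / cols X1,X2,X3:
  L: [-1  2 -2]
  M: [ 0  1 -1]
  I: [ 1 -1  1]
RREF → pivots at {X1,X2} ⇒ r = 2
Pivot set = {X1,X2}, free = {X3}
RREF:
  r0: [   1    0    0]
  r1: [   0    1   -1]
  r2: [   0    0    0]
Fix exponent of X3 at 1; solve each RREF row for its pivot's exponent:
  r0: exp(X1) + (0)·1 = 0 ⇒ exp(X1) = 0
  r1: exp(X2) + (-1)·1 = 0 ⇒ exp(X2) = 1
Π_1 = X2 · X3

["0", "1", "1"]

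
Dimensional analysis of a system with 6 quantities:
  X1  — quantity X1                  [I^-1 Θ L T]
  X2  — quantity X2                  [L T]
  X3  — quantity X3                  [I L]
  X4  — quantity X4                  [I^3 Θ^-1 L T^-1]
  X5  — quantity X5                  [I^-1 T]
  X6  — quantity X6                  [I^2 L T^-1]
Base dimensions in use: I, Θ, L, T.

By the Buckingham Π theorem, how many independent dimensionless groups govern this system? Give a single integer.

3

Write exponents as rows I,Θ,L,T / cols X1,X2,X3,X4,X5,X6:
  I: [-1  0  1  3 -1  2]
  Θ: [ 1  0  0 -1  0  0]
  L: [ 1  1  1  1  0  1]
  T: [ 1  1  0 -1  1 -1]
Echelon form has 3 nonzero rows (pivots: X1,X2,X3)
n=6, r=3 ⇒ 3 dimensionless groups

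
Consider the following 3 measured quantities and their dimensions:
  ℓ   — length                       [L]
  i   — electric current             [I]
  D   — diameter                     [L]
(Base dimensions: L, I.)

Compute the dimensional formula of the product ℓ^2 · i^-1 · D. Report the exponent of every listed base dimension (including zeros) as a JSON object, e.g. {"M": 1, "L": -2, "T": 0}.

{"L": 3, "I": -1}

Write exponents as rows L,I / cols ℓ,i,D:
  L: [ 1  0  1]
  I: [ 0  1  0]
  [L]: (2)·1+(-1)·0+(1)·1 = 3
  [I]: (2)·0+(-1)·1+(1)·0 = -1
⇒ L^3 I^-1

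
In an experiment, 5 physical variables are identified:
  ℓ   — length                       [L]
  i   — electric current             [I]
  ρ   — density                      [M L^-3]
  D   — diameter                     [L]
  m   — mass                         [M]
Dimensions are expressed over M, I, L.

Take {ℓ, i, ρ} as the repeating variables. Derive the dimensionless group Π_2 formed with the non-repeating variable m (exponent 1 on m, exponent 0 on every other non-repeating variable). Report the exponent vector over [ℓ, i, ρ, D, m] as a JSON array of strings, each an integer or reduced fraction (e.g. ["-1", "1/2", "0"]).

Exponent matrix [M,I,L] × [ℓ,i,ρ,D,m]:
  M: [ 0  0  1  0  1]
  I: [ 0  1  0  0  0]
  L: [ 1  0 -3  1  0]
Echelon form has 3 nonzero rows (pivots: ℓ,i,ρ)
Pivot set = {ℓ,i,ρ}, free = {D,m}
RREF:
  r0: [   1    0    0    1    3]
  r1: [   0    1    0    0    0]
  r2: [   0    0    1    0    1]
Fix exponent of m at 1, D at 0; solve each RREF row for its pivot's exponent:
  r0: exp(ℓ) + (3)·1 = 0 ⇒ exp(ℓ) = -3
  r1: exp(i) + (0)·1 = 0 ⇒ exp(i) = 0
  r2: exp(ρ) + (1)·1 = 0 ⇒ exp(ρ) = -1
Π_2 = ℓ^-3 · ρ^-1 · m

["-3", "0", "-1", "0", "1"]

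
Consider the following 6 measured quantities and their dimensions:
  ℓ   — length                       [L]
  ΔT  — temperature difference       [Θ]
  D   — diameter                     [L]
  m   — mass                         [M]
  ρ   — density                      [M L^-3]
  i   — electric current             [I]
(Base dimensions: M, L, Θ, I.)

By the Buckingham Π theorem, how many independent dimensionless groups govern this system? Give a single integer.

Write exponents as rows M,L,Θ,I / cols ℓ,ΔT,D,m,ρ,i:
  M: [ 0  0  0  1  1  0]
  L: [ 1  0  1  0 -3  0]
  Θ: [ 0  1  0  0  0  0]
  I: [ 0  0  0  0  0  1]
Row reduction gives pivot columns ℓ,ΔT,m,i; rank = 4
n=6, r=4 ⇒ 2 dimensionless groups

2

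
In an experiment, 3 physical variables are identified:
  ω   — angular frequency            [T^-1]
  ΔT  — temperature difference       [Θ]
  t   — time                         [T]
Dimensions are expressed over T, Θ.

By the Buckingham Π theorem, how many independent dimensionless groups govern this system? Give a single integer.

Dimensional matrix (T×Θ by ω×ΔT×t):
  T: [-1  0  1]
  Θ: [ 0  1  0]
Row reduction gives pivot columns ω,ΔT; rank = 2
3 vars − rank 2 = 1 Π group

1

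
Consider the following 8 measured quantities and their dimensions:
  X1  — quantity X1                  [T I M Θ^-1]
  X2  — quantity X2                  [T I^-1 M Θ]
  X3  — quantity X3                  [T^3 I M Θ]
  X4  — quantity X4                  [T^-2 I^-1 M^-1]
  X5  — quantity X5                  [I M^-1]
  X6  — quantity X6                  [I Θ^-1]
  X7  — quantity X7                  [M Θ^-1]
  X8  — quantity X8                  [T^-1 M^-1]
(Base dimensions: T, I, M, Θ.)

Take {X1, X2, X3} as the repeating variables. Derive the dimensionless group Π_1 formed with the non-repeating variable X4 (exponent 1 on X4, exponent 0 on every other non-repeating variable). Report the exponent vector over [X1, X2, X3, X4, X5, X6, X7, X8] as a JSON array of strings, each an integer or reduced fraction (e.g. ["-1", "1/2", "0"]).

["1/2", "0", "1/2", "1", "0", "0", "0", "0"]

Write exponents as rows T,I,M,Θ / cols X1,X2,X3,X4,X5,X6,X7,X8:
  T: [ 1  1  3 -2  0  0  0 -1]
  I: [ 1 -1  1 -1  1  1  0  0]
  M: [ 1  1  1 -1 -1  0  1 -1]
  Θ: [-1  1  1  0  0 -1 -1  0]
Row reduction gives pivot columns X1,X2,X3; rank = 3
Repeat: X1,X2,X3; free: X4,X5,X6,X7,X8
RREF:
  r0: [   1    0    0 -1/2 -1/2  1/2    1 -1/2]
  r1: [   0    1    0    0   -1 -1/2  1/2 -1/2]
  r2: [   0    0    1 -1/2  1/2    0 -1/2    0]
  r3: [   0    0    0    0    0    0    0    0]
Fix exponent of X4 at 1, X5 at 0, X6 at 0, X7 at 0, X8 at 0; solve each RREF row for its pivot's exponent:
  r0: exp(X1) + (-1/2)·1 = 0 ⇒ exp(X1) = 1/2
  r1: exp(X2) + (0)·1 = 0 ⇒ exp(X2) = 0
  r2: exp(X3) + (-1/2)·1 = 0 ⇒ exp(X3) = 1/2
Π_1 = X1^(1/2) · X3^(1/2) · X4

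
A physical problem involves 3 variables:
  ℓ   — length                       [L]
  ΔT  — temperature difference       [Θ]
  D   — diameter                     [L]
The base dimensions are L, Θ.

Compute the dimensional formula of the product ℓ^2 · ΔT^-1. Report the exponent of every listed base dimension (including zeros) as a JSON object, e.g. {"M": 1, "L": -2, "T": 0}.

Write exponents as rows L,Θ / cols ℓ,ΔT,D:
  L: [ 1  0  1]
  Θ: [ 0  1  0]
  [L]: (2)·1+(-1)·0 = 2
  [Θ]: (2)·0+(-1)·1 = -1
⇒ L^2 Θ^-1

{"L": 2, "Θ": -1}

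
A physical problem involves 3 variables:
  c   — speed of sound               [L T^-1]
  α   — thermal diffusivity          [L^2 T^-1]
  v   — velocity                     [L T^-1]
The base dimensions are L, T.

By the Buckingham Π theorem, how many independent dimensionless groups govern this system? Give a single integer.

1

Write exponents as rows L,T / cols c,α,v:
  L: [ 1  2  1]
  T: [-1 -1 -1]
Echelon form has 2 nonzero rows (pivots: c,α)
n=3, r=2 ⇒ 1 dimensionless group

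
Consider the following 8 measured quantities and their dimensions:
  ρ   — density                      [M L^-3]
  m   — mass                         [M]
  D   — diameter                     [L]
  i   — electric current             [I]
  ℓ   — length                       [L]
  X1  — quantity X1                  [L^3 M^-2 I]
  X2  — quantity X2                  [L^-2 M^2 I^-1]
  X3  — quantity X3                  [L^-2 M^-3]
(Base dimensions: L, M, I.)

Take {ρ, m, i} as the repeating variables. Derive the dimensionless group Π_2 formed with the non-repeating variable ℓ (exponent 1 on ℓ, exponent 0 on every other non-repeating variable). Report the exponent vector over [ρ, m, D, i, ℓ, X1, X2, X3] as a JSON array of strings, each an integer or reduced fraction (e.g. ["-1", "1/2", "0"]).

["1/3", "-1/3", "0", "0", "1", "0", "0", "0"]

Dimensional matrix (L×M×I by ρ×m×D×i×ℓ×X1×X2×X3):
  L: [-3  0  1  0  1  3 -2 -2]
  M: [ 1  1  0  0  0 -2  2 -3]
  I: [ 0  0  0  1  0  1 -1  0]
Echelon form has 3 nonzero rows (pivots: ρ,m,i)
Pivot set = {ρ,m,i}, free = {D,ℓ,X1,X2,X3}
RREF:
  r0: [   1    0 -1/3    0 -1/3   -1  2/3  2/3]
  r1: [   0    1  1/3    0  1/3   -1  4/3 -11/3]
  r2: [   0    0    0    1    0    1   -1    0]
Fix exponent of ℓ at 1, D at 0, X1 at 0, X2 at 0, X3 at 0; solve each RREF row for its pivot's exponent:
  r0: exp(ρ) + (-1/3)·1 = 0 ⇒ exp(ρ) = 1/3
  r1: exp(m) + (1/3)·1 = 0 ⇒ exp(m) = -1/3
  r2: exp(i) + (0)·1 = 0 ⇒ exp(i) = 0
Π_2 = ρ^(1/3) · m^(-1/3) · ℓ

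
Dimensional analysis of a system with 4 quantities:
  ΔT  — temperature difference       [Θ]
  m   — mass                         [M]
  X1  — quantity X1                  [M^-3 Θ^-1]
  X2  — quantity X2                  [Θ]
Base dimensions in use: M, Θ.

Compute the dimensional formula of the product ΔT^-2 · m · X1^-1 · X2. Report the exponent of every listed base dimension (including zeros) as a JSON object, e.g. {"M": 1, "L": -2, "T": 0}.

{"M": 4, "Θ": 0}

Exponent matrix [M,Θ] × [ΔT,m,X1,X2]:
  M: [ 0  1 -3  0]
  Θ: [ 1  0 -1  1]
  [M]: (-2)·0+(1)·1+(-1)·-3+(1)·0 = 4
  [Θ]: (-2)·1+(1)·0+(-1)·-1+(1)·1 = 0
⇒ M^4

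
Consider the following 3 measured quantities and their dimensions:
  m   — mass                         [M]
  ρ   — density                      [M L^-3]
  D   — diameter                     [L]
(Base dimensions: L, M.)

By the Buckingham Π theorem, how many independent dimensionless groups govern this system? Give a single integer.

1

Write exponents as rows L,M / cols m,ρ,D:
  L: [ 0 -3  1]
  M: [ 1  1  0]
Echelon form has 2 nonzero rows (pivots: m,ρ)
3 vars − rank 2 = 1 Π group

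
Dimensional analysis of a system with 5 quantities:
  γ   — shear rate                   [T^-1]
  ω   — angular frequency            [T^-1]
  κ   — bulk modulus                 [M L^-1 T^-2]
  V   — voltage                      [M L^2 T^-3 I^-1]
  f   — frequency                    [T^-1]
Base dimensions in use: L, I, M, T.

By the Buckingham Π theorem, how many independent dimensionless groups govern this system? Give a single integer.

Write exponents as rows L,I,M,T / cols γ,ω,κ,V,f:
  L: [ 0  0 -1  2  0]
  I: [ 0  0  0 -1  0]
  M: [ 0  0  1  1  0]
  T: [-1 -1 -2 -3 -1]
RREF → pivots at {γ,κ,V} ⇒ r = 3
n=5, r=3 ⇒ 2 dimensionless groups

2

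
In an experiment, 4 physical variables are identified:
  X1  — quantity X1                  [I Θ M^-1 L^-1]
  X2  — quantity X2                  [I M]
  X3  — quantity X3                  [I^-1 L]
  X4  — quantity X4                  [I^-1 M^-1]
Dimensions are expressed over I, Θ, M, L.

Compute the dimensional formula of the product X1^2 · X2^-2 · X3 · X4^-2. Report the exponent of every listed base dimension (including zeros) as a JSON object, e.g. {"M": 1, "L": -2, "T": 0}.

{"I": 1, "Θ": 2, "M": -2, "L": -1}

Write exponents as rows I,Θ,M,L / cols X1,X2,X3,X4:
  I: [ 1  1 -1 -1]
  Θ: [ 1  0  0  0]
  M: [-1  1  0 -1]
  L: [-1  0  1  0]
  [I]: (2)·1+(-2)·1+(1)·-1+(-2)·-1 = 1
  [Θ]: (2)·1+(-2)·0+(1)·0+(-2)·0 = 2
  [M]: (2)·-1+(-2)·1+(1)·0+(-2)·-1 = -2
  [L]: (2)·-1+(-2)·0+(1)·1+(-2)·0 = -1
⇒ I Θ^2 M^-2 L^-1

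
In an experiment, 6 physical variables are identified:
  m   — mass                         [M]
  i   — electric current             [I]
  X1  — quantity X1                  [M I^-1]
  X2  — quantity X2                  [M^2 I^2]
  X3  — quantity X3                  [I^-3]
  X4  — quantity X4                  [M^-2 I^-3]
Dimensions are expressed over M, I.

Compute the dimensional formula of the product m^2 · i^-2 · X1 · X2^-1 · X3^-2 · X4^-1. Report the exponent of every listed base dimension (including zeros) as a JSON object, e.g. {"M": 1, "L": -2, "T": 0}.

{"M": 3, "I": 4}

Dimensional matrix (M×I by m×i×X1×X2×X3×X4):
  M: [ 1  0  1  2  0 -2]
  I: [ 0  1 -1  2 -3 -3]
  [M]: (2)·1+(-2)·0+(1)·1+(-1)·2+(-2)·0+(-1)·-2 = 3
  [I]: (2)·0+(-2)·1+(1)·-1+(-1)·2+(-2)·-3+(-1)·-3 = 4
⇒ M^3 I^4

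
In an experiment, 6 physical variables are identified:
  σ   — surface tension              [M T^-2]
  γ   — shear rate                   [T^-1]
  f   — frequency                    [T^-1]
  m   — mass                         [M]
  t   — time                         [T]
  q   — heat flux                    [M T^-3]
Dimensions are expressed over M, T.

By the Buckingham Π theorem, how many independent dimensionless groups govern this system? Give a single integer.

4

Exponent matrix [M,T] × [σ,γ,f,m,t,q]:
  M: [ 1  0  0  1  0  1]
  T: [-2 -1 -1  0  1 -3]
RREF → pivots at {σ,γ} ⇒ r = 2
n=6, r=2 ⇒ 4 dimensionless groups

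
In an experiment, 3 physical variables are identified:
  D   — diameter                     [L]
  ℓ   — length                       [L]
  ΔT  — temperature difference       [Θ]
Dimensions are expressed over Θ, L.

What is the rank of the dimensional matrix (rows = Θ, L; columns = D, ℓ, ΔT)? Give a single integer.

2

Dimensional matrix (Θ×L by D×ℓ×ΔT):
  Θ: [ 0  0  1]
  L: [ 1  1  0]
RREF → pivots at {D,ΔT} ⇒ r = 2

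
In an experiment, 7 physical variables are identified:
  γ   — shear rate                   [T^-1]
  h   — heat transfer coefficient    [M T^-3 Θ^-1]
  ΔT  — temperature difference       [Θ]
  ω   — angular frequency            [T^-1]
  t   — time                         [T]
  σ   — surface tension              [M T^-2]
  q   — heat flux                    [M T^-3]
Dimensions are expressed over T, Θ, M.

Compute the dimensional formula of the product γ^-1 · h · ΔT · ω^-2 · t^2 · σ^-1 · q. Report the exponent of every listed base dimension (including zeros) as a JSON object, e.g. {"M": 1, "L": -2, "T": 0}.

{"T": 1, "Θ": 0, "M": 1}

Dimensional matrix (T×Θ×M by γ×h×ΔT×ω×t×σ×q):
  T: [-1 -3  0 -1  1 -2 -3]
  Θ: [ 0 -1  1  0  0  0  0]
  M: [ 0  1  0  0  0  1  1]
  [T]: (-1)·-1+(1)·-3+(1)·0+(-2)·-1+(2)·1+(-1)·-2+(1)·-3 = 1
  [Θ]: (-1)·0+(1)·-1+(1)·1+(-2)·0+(2)·0+(-1)·0+(1)·0 = 0
  [M]: (-1)·0+(1)·1+(1)·0+(-2)·0+(2)·0+(-1)·1+(1)·1 = 1
⇒ T M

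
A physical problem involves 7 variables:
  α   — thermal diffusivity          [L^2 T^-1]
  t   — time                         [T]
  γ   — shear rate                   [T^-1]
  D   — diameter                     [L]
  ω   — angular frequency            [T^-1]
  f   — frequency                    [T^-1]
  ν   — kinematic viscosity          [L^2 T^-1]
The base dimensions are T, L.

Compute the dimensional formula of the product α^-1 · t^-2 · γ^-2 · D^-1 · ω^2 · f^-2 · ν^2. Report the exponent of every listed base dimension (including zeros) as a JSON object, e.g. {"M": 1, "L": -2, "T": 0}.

Exponent matrix [T,L] × [α,t,γ,D,ω,f,ν]:
  T: [-1  1 -1  0 -1 -1 -1]
  L: [ 2  0  0  1  0  0  2]
  [T]: (-1)·-1+(-2)·1+(-2)·-1+(-1)·0+(2)·-1+(-2)·-1+(2)·-1 = -1
  [L]: (-1)·2+(-2)·0+(-2)·0+(-1)·1+(2)·0+(-2)·0+(2)·2 = 1
⇒ T^-1 L

{"T": -1, "L": 1}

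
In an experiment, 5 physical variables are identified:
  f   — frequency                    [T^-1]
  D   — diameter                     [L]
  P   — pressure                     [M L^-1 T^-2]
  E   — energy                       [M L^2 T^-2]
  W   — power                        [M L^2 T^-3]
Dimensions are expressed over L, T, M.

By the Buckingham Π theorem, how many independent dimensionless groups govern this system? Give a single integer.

2

Write exponents as rows L,T,M / cols f,D,P,E,W:
  L: [ 0  1 -1  2  2]
  T: [-1  0 -2 -2 -3]
  M: [ 0  0  1  1  1]
Row reduction gives pivot columns f,D,P; rank = 3
Π count = n − r = 5 − 3 = 2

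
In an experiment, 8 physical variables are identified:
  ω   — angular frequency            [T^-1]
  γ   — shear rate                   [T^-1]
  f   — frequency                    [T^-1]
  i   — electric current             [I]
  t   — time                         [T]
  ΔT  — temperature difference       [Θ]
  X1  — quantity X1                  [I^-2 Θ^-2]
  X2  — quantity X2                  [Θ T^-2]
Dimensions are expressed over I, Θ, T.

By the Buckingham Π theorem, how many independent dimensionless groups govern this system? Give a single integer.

5

Write exponents as rows I,Θ,T / cols ω,γ,f,i,t,ΔT,X1,X2:
  I: [ 0  0  0  1  0  0 -2  0]
  Θ: [ 0  0  0  0  0  1 -2  1]
  T: [-1 -1 -1  0  1  0  0 -2]
RREF → pivots at {ω,i,ΔT} ⇒ r = 3
n=8, r=3 ⇒ 5 dimensionless groups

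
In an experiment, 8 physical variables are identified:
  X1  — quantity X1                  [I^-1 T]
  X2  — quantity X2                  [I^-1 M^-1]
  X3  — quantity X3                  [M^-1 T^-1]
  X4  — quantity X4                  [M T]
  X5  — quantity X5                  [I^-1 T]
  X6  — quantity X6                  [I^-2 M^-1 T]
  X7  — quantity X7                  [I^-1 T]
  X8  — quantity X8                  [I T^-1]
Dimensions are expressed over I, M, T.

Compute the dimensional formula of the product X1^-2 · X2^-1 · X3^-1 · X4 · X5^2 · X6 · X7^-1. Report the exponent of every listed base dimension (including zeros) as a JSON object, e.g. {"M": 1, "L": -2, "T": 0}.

{"I": 0, "M": 2, "T": 2}

Exponent matrix [I,M,T] × [X1,X2,X3,X4,X5,X6,X7,X8]:
  I: [-1 -1  0  0 -1 -2 -1  1]
  M: [ 0 -1 -1  1  0 -1  0  0]
  T: [ 1  0 -1  1  1  1  1 -1]
  [I]: (-2)·-1+(-1)·-1+(-1)·0+(1)·0+(2)·-1+(1)·-2+(-1)·-1 = 0
  [M]: (-2)·0+(-1)·-1+(-1)·-1+(1)·1+(2)·0+(1)·-1+(-1)·0 = 2
  [T]: (-2)·1+(-1)·0+(-1)·-1+(1)·1+(2)·1+(1)·1+(-1)·1 = 2
⇒ M^2 T^2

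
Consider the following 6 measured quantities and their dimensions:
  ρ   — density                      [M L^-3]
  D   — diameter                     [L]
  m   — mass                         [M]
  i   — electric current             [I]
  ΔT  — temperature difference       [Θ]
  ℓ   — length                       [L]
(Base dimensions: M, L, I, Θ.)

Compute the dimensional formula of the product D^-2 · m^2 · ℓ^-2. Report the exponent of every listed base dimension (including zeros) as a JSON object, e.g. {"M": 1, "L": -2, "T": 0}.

{"M": 2, "L": -4, "I": 0, "Θ": 0}

Dimensional matrix (M×L×I×Θ by ρ×D×m×i×ΔT×ℓ):
  M: [ 1  0  1  0  0  0]
  L: [-3  1  0  0  0  1]
  I: [ 0  0  0  1  0  0]
  Θ: [ 0  0  0  0  1  0]
  [M]: (-2)·0+(2)·1+(-2)·0 = 2
  [L]: (-2)·1+(2)·0+(-2)·1 = -4
  [I]: (-2)·0+(2)·0+(-2)·0 = 0
  [Θ]: (-2)·0+(2)·0+(-2)·0 = 0
⇒ M^2 L^-4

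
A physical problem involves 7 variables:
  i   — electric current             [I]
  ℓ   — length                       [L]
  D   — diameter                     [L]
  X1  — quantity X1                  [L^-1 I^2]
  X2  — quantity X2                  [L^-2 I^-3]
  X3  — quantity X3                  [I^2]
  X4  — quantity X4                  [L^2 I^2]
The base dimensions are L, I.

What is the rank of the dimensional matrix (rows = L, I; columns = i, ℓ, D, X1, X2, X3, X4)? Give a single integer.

2

Dimensional matrix (L×I by i×ℓ×D×X1×X2×X3×X4):
  L: [ 0  1  1 -1 -2  0  2]
  I: [ 1  0  0  2 -3  2  2]
RREF → pivots at {i,ℓ} ⇒ r = 2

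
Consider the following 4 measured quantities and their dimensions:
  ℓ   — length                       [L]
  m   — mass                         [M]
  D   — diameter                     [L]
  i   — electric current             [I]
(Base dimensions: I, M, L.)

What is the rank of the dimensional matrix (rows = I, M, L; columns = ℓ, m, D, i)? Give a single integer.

Write exponents as rows I,M,L / cols ℓ,m,D,i:
  I: [ 0  0  0  1]
  M: [ 0  1  0  0]
  L: [ 1  0  1  0]
RREF → pivots at {ℓ,m,i} ⇒ r = 3

3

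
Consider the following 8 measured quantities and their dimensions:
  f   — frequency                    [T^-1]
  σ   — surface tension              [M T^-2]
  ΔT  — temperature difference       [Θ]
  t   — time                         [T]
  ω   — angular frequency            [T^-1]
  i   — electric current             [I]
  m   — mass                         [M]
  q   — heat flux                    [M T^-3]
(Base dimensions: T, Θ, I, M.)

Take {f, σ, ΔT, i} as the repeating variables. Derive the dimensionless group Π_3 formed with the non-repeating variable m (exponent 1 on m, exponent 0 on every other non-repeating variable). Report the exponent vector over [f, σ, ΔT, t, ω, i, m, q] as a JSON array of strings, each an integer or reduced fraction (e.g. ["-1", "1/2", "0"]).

["2", "-1", "0", "0", "0", "0", "1", "0"]

Exponent matrix [T,Θ,I,M] × [f,σ,ΔT,t,ω,i,m,q]:
  T: [-1 -2  0  1 -1  0  0 -3]
  Θ: [ 0  0  1  0  0  0  0  0]
  I: [ 0  0  0  0  0  1  0  0]
  M: [ 0  1  0  0  0  0  1  1]
Row reduction gives pivot columns f,σ,ΔT,i; rank = 4
Pivot set = {f,σ,ΔT,i}, free = {t,ω,m,q}
RREF:
  r0: [   1    0    0   -1    1    0   -2    1]
  r1: [   0    1    0    0    0    0    1    1]
  r2: [   0    0    1    0    0    0    0    0]
  r3: [   0    0    0    0    0    1    0    0]
Fix exponent of m at 1, t at 0, ω at 0, q at 0; solve each RREF row for its pivot's exponent:
  r0: exp(f) + (-2)·1 = 0 ⇒ exp(f) = 2
  r1: exp(σ) + (1)·1 = 0 ⇒ exp(σ) = -1
  r2: exp(ΔT) + (0)·1 = 0 ⇒ exp(ΔT) = 0
  r3: exp(i) + (0)·1 = 0 ⇒ exp(i) = 0
Π_3 = f^2 · σ^-1 · m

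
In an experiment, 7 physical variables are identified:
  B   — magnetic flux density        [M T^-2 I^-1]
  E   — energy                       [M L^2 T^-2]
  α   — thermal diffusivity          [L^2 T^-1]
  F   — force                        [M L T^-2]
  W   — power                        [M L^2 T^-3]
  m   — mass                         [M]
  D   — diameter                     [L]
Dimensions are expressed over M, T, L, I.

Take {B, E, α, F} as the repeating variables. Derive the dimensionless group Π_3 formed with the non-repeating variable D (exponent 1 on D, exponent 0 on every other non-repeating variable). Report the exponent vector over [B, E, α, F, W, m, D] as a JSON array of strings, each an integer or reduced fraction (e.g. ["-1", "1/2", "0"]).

Dimensional matrix (M×T×L×I by B×E×α×F×W×m×D):
  M: [ 1  1  0  1  1  1  0]
  T: [-2 -2 -1 -2 -3  0  0]
  L: [ 0  2  2  1  2  0  1]
  I: [-1  0  0  0  0  0  0]
Row reduction gives pivot columns B,E,α,F; rank = 4
Pivot set = {B,E,α,F}, free = {W,m,D}
RREF:
  r0: [   1    0    0    0    0    0    0]
  r1: [   0    1    0    0   -1    3    1]
  r2: [   0    0    1    0    1   -2    0]
  r3: [   0    0    0    1    2   -2   -1]
Fix exponent of D at 1, W at 0, m at 0; solve each RREF row for its pivot's exponent:
  r0: exp(B) + (0)·1 = 0 ⇒ exp(B) = 0
  r1: exp(E) + (1)·1 = 0 ⇒ exp(E) = -1
  r2: exp(α) + (0)·1 = 0 ⇒ exp(α) = 0
  r3: exp(F) + (-1)·1 = 0 ⇒ exp(F) = 1
Π_3 = E^-1 · F · D

["0", "-1", "0", "1", "0", "0", "1"]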